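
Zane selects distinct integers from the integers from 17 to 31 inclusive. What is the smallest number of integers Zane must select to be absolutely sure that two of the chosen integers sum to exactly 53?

11

Two chosen integers sum to 53 exactly when both halves of some pair {x, 53−x} with 22 ≤ x ≤ 53−x ≤ 31 are chosen — 5 such pairs.
The remaining 5 elements (those with no distinct partner in range) can never complete a 53-sum, so the worst case takes all of them and one from each pair: 5 + 5 = 10.
By the pigeonhole principle, the 11th integer has to be the second member of some pair, so 10 + 1 = 11.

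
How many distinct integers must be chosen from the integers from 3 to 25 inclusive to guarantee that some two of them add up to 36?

Group the elements by complementary pair {x, 36−x}: {11,25}, {12,24}, {13,23}, …, giving 7 two-element pairs, the single value 18 (it cannot pair with itself since the integers are distinct), and 8 integers whose partner 36−x falls outside [3,25].
Treating each of those 16 groups as a pigeonhole, one can pick one integer per group — 16 integers — with no two summing to 36.
The 17th integer lands in an occupied pair, forcing a sum of 36.

17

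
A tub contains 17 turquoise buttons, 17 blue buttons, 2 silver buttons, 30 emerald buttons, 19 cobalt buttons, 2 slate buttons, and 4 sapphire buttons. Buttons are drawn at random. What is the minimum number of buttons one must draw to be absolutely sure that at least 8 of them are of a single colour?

37

The 7 colours are the holes; the buttons drawn are the pigeons.
To avoid 8 of any one colour, the worst case takes at most 7 of each colour, or every button of a colour that has fewer than 7.
That gives 7 + 7 + 2 + 7 + 7 + 2 + 4 = 36 buttons with no colour reaching 8.
The next button forces some colour to 8, so 36 + 1 = 37.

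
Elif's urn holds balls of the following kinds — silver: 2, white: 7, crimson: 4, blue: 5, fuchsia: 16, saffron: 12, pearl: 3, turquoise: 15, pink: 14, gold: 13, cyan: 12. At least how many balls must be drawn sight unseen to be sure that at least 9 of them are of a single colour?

70

By the pigeonhole principle, the 11 colours are the holes; the balls drawn are the pigeons.
To avoid 9 of any one colour, the worst case takes at most 8 of each colour, or every ball of a colour that has fewer than 8.
That gives 2 + 7 + 4 + 5 + 8 + 8 + 3 + 8 + 8 + 8 + 8 = 69 balls with no colour reaching 9.
The next ball forces some colour to 9, so 69 + 1 = 70.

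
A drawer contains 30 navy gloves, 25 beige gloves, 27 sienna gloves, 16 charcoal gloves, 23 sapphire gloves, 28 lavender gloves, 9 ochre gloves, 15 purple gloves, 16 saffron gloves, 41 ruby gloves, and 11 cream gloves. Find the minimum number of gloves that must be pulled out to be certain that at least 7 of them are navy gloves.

218

In the worst case for collecting navy gloves, every non-navy glove comes out first.
There are 25 + 27 + 16 + 23 + 28 + 9 + 15 + 16 + 41 + 11 = 211 non-navy gloves altogether.
After those, each further glove must be navy, so 211 + 7 = 218 draws guarantee 7 navy gloves.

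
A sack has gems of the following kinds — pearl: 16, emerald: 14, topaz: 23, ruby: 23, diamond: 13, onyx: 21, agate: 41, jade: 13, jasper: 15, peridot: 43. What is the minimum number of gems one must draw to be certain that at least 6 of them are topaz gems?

In the worst case for collecting topaz gems, every non-topaz gem comes out first.
There are 16 + 14 + 23 + 13 + 21 + 41 + 13 + 15 + 43 = 199 non-topaz gems altogether.
After those, each further gem must be topaz, so 199 + 6 = 205 draws guarantee 6 topaz gems.

205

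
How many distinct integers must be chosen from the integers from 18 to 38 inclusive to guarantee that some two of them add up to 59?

13

A set avoiding the sum 59 can contain at most one of each pair {x, 59−x}, plus the 3 elements whose complement lies outside the range.
The integers 18, …, 29 (12 of them) are such a set: any two sum to at least 18+19 = 37 and at most 28+29 = 57 < 59.
Any 13th integer completes one of the 9 pairs, so 13 choices force a sum of 59.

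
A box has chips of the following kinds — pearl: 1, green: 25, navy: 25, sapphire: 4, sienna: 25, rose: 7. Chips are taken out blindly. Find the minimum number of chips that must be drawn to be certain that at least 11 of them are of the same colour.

43

The 6 colours are the holes; the chips drawn are the pigeons.
To avoid 11 of any one colour, the worst case takes at most 10 of each colour, or every chip of a colour that has fewer than 10.
That gives 1 + 10 + 10 + 4 + 10 + 7 = 42 chips with no colour reaching 11.
The next chip forces some colour to 11, so 42 + 1 = 43.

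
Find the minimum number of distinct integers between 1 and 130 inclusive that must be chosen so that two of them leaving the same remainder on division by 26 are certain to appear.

27

Pigeonhole: the 26 residue classes mod 26 are the pigeonholes.
With 26 integers one could put 1 in each residue class and have no class reach 2.
The 27th integer pushes some class to 2, so 26·1 + 1 = 27.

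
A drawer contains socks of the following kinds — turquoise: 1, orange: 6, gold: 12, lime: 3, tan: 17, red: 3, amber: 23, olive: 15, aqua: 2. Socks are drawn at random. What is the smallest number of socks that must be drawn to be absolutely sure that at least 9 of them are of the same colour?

Pigeonhole: put each drawn sock into a box by colour. The largest draw with every box below 9 takes min(count, 8) from each colour; colours with fewer than 8 contribute all they have.
Σ min(cᵢ, 8) = 1 + 6 + 8 + 3 + 8 + 3 + 8 + 8 + 2 = 47.
Draw number 47 + 1 = 48 must push one box to 9.

48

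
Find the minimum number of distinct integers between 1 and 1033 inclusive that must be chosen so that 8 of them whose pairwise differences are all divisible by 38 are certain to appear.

267

Integers whose pairwise differences are multiples of 38 are exactly those sharing a remainder mod 38. Pigeonhole: the 38 residue classes mod 38 are the pigeonholes.
With 266 integers one could put 7 in each residue class and have no class reach 8.
The 267th integer pushes some class to 8, so 38·7 + 1 = 267.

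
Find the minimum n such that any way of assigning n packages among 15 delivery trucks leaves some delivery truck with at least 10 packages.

136

With 135 packages one could put exactly 9 in each of the 15 delivery trucks, and no delivery truck would reach 10.
Pigeonhole: one more package must land in a delivery truck that already has 9, giving it 10.
So 15 × 9 + 1 = 136 packages are required.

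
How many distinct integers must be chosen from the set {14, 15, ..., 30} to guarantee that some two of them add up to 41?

Two chosen integers sum to 41 exactly when both halves of some pair {x, 41−x} with 14 ≤ x ≤ 41−x ≤ 27 are chosen — 7 such pairs.
The remaining 3 elements (those with no distinct partner in range) can never complete a 41-sum, so the worst case takes all of them and one from each pair: 3 + 7 = 10.
The 11th integer has to be the second member of some pair, so 10 + 1 = 11.

11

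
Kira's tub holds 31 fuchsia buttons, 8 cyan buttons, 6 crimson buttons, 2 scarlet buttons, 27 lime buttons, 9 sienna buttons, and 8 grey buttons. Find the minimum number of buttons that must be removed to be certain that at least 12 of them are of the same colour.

56

Put each drawn button into a box by colour. The largest draw with every box below 12 takes min(count, 11) from each colour; colours with fewer than 11 contribute all they have.
Σ min(cᵢ, 11) = 11 + 8 + 6 + 2 + 11 + 9 + 8 = 55.
Draw number 55 + 1 = 56 must push one box to 12.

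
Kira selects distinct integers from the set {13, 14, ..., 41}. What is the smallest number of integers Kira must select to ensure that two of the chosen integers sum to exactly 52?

Two chosen integers sum to 52 exactly when both halves of some pair {x, 52−x} with 13 ≤ x ≤ 52−x ≤ 39 are chosen — 13 such pairs.
The remaining 3 elements (those with no distinct partner in range) can never complete a 52-sum, so the worst case takes all of them and one from each pair: 3 + 13 = 16.
By pigeonhole, the 17th integer has to be the second member of some pair, so 16 + 1 = 17.

17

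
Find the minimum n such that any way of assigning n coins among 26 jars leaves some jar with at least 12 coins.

With 286 coins one could put exactly 11 in each of the 26 jars, and no jar would reach 12.
By pigeonhole, one more coin must land in a jar that already has 11, giving it 12.
So 26 × 11 + 1 = 287 coins are required.

287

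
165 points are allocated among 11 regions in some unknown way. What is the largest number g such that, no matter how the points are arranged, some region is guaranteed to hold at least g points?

Pigeonhole: the 11 regions are the holes and the 165 points are the pigeons.
If every region held at most 14 points, the total would be at most 11 × 14 = 154, which is less than 165.
So some region holds at least ⌈165/11⌉ = 15 points.

15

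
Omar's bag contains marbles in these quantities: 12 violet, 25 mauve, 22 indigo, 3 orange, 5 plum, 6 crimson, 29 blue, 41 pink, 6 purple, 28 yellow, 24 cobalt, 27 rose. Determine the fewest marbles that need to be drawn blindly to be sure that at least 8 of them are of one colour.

Put each drawn marble into a box by colour. The largest draw with every box below 8 takes min(count, 7) from each colour; colours with fewer than 7 contribute all they have.
Σ min(cᵢ, 7) = 7 + 7 + 7 + 3 + 5 + 6 + 7 + 7 + 6 + 7 + 7 + 7 = 76.
Draw number 76 + 1 = 77 must push one box to 8.

77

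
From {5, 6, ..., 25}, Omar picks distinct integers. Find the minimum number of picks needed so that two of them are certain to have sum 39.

16

Group the elements by complementary pair {x, 39−x}: {14,25}, {15,24}, {16,23}, …, giving 6 two-element pairs and 9 integers whose partner 39−x falls outside [5,25].
Treating each of those 15 groups as a pigeonhole, one can pick one integer per group — 15 integers — with no two summing to 39.
The 16th integer lands in an occupied pair, forcing a sum of 39.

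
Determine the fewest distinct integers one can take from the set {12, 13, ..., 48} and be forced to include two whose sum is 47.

26

A set avoiding the sum 47 can contain at most one of each pair {x, 47−x}, plus the 13 elements whose complement lies outside the range.
The integers 24, …, 48 (25 of them) are such a set: any two sum to at least 24+25 = 49 > 47.
Any 26th integer completes one of the 12 pairs, so 26 choices force a sum of 47.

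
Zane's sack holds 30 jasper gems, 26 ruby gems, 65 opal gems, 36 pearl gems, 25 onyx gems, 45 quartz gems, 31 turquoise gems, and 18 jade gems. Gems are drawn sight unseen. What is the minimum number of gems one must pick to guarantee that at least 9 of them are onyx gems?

In the worst case for collecting onyx gems, every non-onyx gem comes out first.
There are 30 + 26 + 65 + 36 + 45 + 31 + 18 = 251 non-onyx gems altogether.
After those, each further gem must be onyx, so 251 + 9 = 260 draws guarantee 9 onyx gems.

260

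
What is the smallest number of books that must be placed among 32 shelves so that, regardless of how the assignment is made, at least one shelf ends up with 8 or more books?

225

With 224 books one could put exactly 7 in each of the 32 shelves, and no shelf would reach 8.
One more book must land in a shelf that already has 7, giving it 8.
So 32 × 7 + 1 = 225 books are required.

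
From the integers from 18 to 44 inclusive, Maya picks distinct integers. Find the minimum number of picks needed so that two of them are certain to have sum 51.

20

Group the elements by complementary pair {x, 51−x}: {18,33}, {19,32}, {20,31}, …, giving 8 two-element pairs and 11 integers whose partner 51−x falls outside [18,44].
Treating each of those 19 groups as a pigeonhole, one can pick one integer per group — 19 integers — with no two summing to 51.
The 20th integer lands in an occupied pair, forcing a sum of 51.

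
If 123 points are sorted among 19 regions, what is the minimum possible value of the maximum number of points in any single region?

Pigeonhole: the 19 regions are the holes and the 123 points are the pigeons.
If every region held at most 6 points, the total would be at most 19 × 6 = 114, which is less than 123.
So some region holds at least ⌈123/19⌉ = 7 points.

7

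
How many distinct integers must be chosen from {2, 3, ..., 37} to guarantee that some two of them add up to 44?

22

Group the elements by complementary pair {x, 44−x}: {7,37}, {8,36}, {9,35}, …, giving 15 two-element pairs, the single value 22 (it cannot pair with itself since the integers are distinct), and 5 integers whose partner 44−x falls outside [2,37].
Pigeonhole: treating each of those 21 groups as a pigeonhole, one can pick one integer per group — 21 integers — with no two summing to 44.
The 22nd integer lands in an occupied pair, forcing a sum of 44.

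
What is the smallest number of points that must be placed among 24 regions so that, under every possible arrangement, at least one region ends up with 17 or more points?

With 384 points one could put exactly 16 in each of the 24 regions, and no region would reach 17.
Pigeonhole: one more point must land in a region that already has 16, giving it 17.
So 24 × 16 + 1 = 385 points are required.

385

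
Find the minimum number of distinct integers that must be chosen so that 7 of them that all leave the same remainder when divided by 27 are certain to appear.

The 27 residue classes mod 27 are the pigeonholes.
With 162 integers one could put 6 in each residue class and have no class reach 7.
The 163rd integer pushes some class to 7, so 27·6 + 1 = 163.

163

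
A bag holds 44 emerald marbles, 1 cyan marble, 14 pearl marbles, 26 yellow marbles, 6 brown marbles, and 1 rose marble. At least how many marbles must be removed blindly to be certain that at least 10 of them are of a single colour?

36

By the pigeonhole principle, the 6 colours are the holes; the marbles drawn are the pigeons.
To avoid 10 of any one colour, the worst case takes at most 9 of each colour, or every marble of a colour that has fewer than 9.
That gives 9 + 1 + 9 + 9 + 6 + 1 = 35 marbles with no colour reaching 10.
The next marble forces some colour to 10, so 35 + 1 = 36.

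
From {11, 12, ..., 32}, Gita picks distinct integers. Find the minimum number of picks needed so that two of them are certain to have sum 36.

16

A set avoiding the sum 36 can contain at most one of each pair {x, 36−x}, plus the 8 elements whose complement lies outside the range or equal to its own complement.
The integers 18, …, 32 (15 of them) are such a set: any two sum to at least 18+19 = 37 > 36.
Any 16th integer completes one of the 7 pairs, so 16 choices force a sum of 36.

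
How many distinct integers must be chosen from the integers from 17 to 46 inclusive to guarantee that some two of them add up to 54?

A set avoiding the sum 54 can contain at most one of each pair {x, 54−x}, plus the 10 elements whose complement lies outside the range or equal to its own complement.
The integers 27, …, 46 (20 of them) are such a set: any two sum to at least 27+28 = 55 > 54.
By pigeonhole, any 21st integer completes one of the 10 pairs, so 21 choices force a sum of 54.

21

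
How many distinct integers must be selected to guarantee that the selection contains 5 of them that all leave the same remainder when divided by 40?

By the pigeonhole principle, the 40 residue classes mod 40 are the pigeonholes.
With 160 integers one could put 4 in each residue class and have no class reach 5.
The 161st integer pushes some class to 5, so 40·4 + 1 = 161.

161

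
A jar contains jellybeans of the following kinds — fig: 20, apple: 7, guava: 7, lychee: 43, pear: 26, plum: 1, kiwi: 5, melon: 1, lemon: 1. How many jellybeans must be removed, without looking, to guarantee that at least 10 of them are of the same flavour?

50

An adversary could hand out at most 9 jellybeans per flavour (6 flavours run out sooner): 9 + 7 + 7 + 9 + 9 + 1 + 5 + 1 + 1 = 49 jellybeans and still no flavour has 10.
By pigeonhole, one more jellybean lands in a flavour already at 9, so 50 draws are enough and 49 are not.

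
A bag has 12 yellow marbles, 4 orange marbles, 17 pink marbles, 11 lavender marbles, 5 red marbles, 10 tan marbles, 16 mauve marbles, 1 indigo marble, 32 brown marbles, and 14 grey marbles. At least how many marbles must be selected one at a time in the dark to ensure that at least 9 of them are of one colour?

The 10 colours are the holes; the marbles drawn are the pigeons.
To avoid 9 of any one colour, the worst case takes at most 8 of each colour, or every marble of a colour that has fewer than 8.
That gives 8 + 4 + 8 + 8 + 5 + 8 + 8 + 1 + 8 + 8 = 66 marbles with no colour reaching 9.
The next marble forces some colour to 9, so 66 + 1 = 67.

67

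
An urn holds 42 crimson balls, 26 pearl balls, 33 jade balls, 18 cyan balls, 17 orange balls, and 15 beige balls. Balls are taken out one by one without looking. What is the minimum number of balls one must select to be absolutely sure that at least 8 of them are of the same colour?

43

The 6 colours are the holes; the balls drawn are the pigeons.
To avoid 8 of any one colour, the worst case takes at most 7 of each colour.
That gives 7 + 7 + 7 + 7 + 7 + 7 = 42 balls with no colour reaching 8.
The next ball forces some colour to 8, so 42 + 1 = 43.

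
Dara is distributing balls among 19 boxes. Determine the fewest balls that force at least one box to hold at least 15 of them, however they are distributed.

267

With 266 balls one could put exactly 14 in each of the 19 boxes, and no box would reach 15.
One more ball must land in a box that already has 14, giving it 15.
So 19 × 14 + 1 = 267 balls are required.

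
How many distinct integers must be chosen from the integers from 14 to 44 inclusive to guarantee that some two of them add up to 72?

Group the elements by complementary pair {x, 72−x}: {28,44}, {29,43}, {30,42}, …, giving 8 two-element pairs; the single value 36 (it cannot pair with itself since the integers are distinct); and 14 integers whose partner 72−x falls outside [14,44].
Treating each of those 23 groups as a pigeonhole, one can pick one integer per group — 23 integers — with no two summing to 72.
The 24th integer lands in an occupied pair, forcing a sum of 72.

24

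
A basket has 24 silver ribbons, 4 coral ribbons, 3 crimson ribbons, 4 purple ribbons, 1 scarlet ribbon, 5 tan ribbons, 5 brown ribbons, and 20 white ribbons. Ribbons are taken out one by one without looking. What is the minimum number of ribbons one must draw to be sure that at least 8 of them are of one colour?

37

Put each drawn ribbon into a box by colour. The largest draw with every box below 8 takes min(count, 7) from each colour; colours with fewer than 7 contribute all they have.
Σ min(cᵢ, 7) = 7 + 4 + 3 + 4 + 1 + 5 + 5 + 7 = 36.
Draw number 36 + 1 = 37 must push one box to 8.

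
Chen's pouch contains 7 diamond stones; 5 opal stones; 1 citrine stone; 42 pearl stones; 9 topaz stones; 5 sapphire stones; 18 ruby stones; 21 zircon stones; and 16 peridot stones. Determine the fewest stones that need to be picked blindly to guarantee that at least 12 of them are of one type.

Put each drawn stone into a box by type. The largest draw with every box below 12 takes min(count, 11) from each type; types with fewer than 11 contribute all they have.
Σ min(cᵢ, 11) = 7 + 5 + 1 + 11 + 9 + 5 + 11 + 11 + 11 = 71.
Draw number 71 + 1 = 72 must push one box to 12.

72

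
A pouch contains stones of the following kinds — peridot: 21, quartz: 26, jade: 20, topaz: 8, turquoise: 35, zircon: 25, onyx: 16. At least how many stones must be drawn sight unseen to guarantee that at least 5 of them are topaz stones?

In the worst case for collecting topaz stones, every non-topaz stone comes out first.
There are 21 + 26 + 20 + 35 + 25 + 16 = 143 non-topaz stones altogether.
After those, each further stone must be topaz, so 143 + 5 = 148 draws guarantee 5 topaz stones.

148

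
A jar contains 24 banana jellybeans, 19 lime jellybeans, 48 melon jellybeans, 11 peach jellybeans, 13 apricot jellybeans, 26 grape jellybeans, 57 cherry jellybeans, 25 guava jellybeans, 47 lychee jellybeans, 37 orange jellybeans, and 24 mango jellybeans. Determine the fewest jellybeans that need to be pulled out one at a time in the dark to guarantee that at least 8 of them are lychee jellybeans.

292

In the worst case for collecting lychee jellybeans, every non-lychee jellybean comes out first.
There are 24 + 19 + 48 + 11 + 13 + 26 + 57 + 25 + 37 + 24 = 284 non-lychee jellybeans altogether.
After those, each further jellybean must be lychee, so 284 + 8 = 292 draws guarantee 8 lychee jellybeans.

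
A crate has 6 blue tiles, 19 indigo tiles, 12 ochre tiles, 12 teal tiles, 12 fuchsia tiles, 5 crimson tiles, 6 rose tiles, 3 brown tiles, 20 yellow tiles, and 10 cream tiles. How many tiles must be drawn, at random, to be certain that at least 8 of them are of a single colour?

63

An adversary could hand out at most 7 tiles per colour (4 colours run out sooner): 6 + 7 + 7 + 7 + 7 + 5 + 6 + 3 + 7 + 7 = 62 tiles and still no colour has 8.
By pigeonhole, one more tile lands in a colour already at 7, so 63 draws are enough and 62 are not.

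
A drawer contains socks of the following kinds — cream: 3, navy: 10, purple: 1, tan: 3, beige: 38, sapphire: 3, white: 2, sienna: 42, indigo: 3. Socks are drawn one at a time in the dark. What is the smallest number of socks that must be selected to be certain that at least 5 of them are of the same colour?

An adversary could hand out at most 4 socks per colour (6 colours run out sooner): 3 + 4 + 1 + 3 + 4 + 3 + 2 + 4 + 3 = 27 socks and still no colour has 5.
By pigeonhole, one more sock lands in a colour already at 4, so 28 draws are enough and 27 are not.

28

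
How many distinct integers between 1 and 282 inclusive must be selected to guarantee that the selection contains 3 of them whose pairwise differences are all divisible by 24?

Integers whose pairwise differences are multiples of 24 are exactly those sharing a remainder mod 24. The 24 residue classes mod 24 are the pigeonholes.
With 48 integers one could put 2 in each residue class and have no class reach 3.
The 49th integer pushes some class to 3, so 24·2 + 1 = 49.

49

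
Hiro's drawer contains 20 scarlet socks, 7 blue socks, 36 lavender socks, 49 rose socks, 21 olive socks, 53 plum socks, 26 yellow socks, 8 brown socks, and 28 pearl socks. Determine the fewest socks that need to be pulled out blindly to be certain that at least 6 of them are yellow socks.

In the worst case for collecting yellow socks, every non-yellow sock comes out first.
There are 20 + 7 + 36 + 49 + 21 + 53 + 8 + 28 = 222 non-yellow socks altogether.
After those, each further sock must be yellow, so 222 + 6 = 228 draws guarantee 6 yellow socks.

228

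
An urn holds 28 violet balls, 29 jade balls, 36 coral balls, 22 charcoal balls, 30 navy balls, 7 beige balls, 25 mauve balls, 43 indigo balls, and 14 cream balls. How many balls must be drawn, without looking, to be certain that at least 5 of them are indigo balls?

In the worst case for collecting indigo balls, every non-indigo ball comes out first.
There are 28 + 29 + 36 + 22 + 30 + 7 + 25 + 14 = 191 non-indigo balls altogether.
After those, each further ball must be indigo, so 191 + 5 = 196 draws guarantee 5 indigo balls.

196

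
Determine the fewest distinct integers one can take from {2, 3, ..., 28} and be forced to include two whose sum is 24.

Two chosen integers sum to 24 exactly when both halves of some pair {x, 24−x} with 2 ≤ x ≤ 24−x ≤ 22 are chosen — 10 such pairs.
The remaining 7 elements (those with no distinct partner in range) can never complete a 24-sum, so the worst case takes all of them and one from each pair: 7 + 10 = 17.
The 18th integer has to be the second member of some pair, so 17 + 1 = 18.

18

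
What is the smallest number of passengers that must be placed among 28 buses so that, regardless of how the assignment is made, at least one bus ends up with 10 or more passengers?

253

With 252 passengers one could put exactly 9 in each of the 28 buses, and no bus would reach 10.
One more passenger must land in a bus that already has 9, giving it 10.
So 28 × 9 + 1 = 253 passengers are required.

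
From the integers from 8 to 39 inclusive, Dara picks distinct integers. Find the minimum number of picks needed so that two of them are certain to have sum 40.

A set avoiding the sum 40 can contain at most one of each pair {x, 40−x}, plus the 8 elements whose complement lies outside the range or equal to its own complement.
The integers 20, …, 39 (20 of them) are such a set: any two sum to at least 20+21 = 41 > 40.
By the pigeonhole principle, any 21st integer completes one of the 12 pairs, so 21 choices force a sum of 40.

21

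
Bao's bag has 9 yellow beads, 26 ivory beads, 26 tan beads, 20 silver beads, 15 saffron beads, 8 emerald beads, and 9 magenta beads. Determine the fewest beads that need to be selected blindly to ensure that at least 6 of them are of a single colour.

36

The 7 colours are the holes; the beads drawn are the pigeons.
To avoid 6 of any one colour, the worst case takes at most 5 of each colour.
That gives 5 + 5 + 5 + 5 + 5 + 5 + 5 = 35 beads with no colour reaching 6.
The next bead forces some colour to 6, so 35 + 1 = 36.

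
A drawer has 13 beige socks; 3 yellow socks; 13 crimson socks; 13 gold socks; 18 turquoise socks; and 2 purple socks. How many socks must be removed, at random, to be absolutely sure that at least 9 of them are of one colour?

38

An adversary could hand out at most 8 socks per colour (yellow, purple run out sooner): 8 + 3 + 8 + 8 + 8 + 2 = 37 socks and still no colour has 9.
Pigeonhole: one more sock lands in a colour already at 8, so 38 draws are enough and 37 are not.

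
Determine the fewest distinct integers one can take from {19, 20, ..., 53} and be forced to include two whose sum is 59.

25

Group the elements by complementary pair {x, 59−x}: {19,40}, {20,39}, {21,38}, …, giving 11 two-element pairs and 13 integers whose partner 59−x falls outside [19,53].
By pigeonhole, treating each of those 24 groups as a pigeonhole, one can pick one integer per group — 24 integers — with no two summing to 59.
The 25th integer lands in an occupied pair, forcing a sum of 59.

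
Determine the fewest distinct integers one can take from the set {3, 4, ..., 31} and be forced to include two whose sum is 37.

17

A set avoiding the sum 37 can contain at most one of each pair {x, 37−x}, plus the 3 elements whose complement lies outside the range.
The integers 3, …, 18 (16 of them) are such a set: any two sum to at least 3+4 = 7 and at most 17+18 = 35 < 37.
By the pigeonhole principle, any 17th integer completes one of the 13 pairs, so 17 choices force a sum of 37.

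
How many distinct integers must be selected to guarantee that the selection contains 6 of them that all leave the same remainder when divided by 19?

96

Pigeonhole: the 19 residue classes mod 19 are the pigeonholes.
With 95 integers one could put 5 in each residue class and have no class reach 6.
The 96th integer pushes some class to 6, so 19·5 + 1 = 96.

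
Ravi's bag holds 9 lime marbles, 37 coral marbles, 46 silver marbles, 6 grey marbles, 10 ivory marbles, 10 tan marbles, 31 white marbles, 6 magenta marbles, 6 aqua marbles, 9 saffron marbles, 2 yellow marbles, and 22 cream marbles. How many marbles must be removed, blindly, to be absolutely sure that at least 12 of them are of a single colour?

103

By the pigeonhole principle, put each drawn marble into a box by colour. The largest draw with every box below 12 takes min(count, 11) from each colour; colours with fewer than 11 contribute all they have.
Σ min(cᵢ, 11) = 9 + 11 + 11 + 6 + 10 + 10 + 11 + 6 + 6 + 9 + 2 + 11 = 102.
Draw number 102 + 1 = 103 must push one box to 12.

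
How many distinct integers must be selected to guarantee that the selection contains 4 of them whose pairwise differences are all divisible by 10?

Integers whose pairwise differences are multiples of 10 are exactly those sharing a remainder mod 10. By pigeonhole, the 10 residue classes mod 10 are the pigeonholes.
With 30 integers one could put 3 in each residue class and have no class reach 4.
The 31st integer pushes some class to 4, so 10·3 + 1 = 31.

31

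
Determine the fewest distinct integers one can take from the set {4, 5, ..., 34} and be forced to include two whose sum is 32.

Group the elements by complementary pair {x, 32−x}: {4,28}, {5,27}, {6,26}, …, giving 12 two-element pairs; the single value 16 (it cannot pair with itself since the integers are distinct); and 6 integers whose partner 32−x falls outside [4,34].
Treating each of those 19 groups as a pigeonhole, one can pick one integer per group — 19 integers — with no two summing to 32.
The 20th integer lands in an occupied pair, forcing a sum of 32.

20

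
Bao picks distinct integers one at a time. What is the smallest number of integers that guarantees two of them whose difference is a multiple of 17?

18

Integers whose pairwise differences are multiples of 17 are exactly those sharing a remainder mod 17. By pigeonhole, the 17 residue classes mod 17 are the pigeonholes.
With 17 integers one could put 1 in each residue class and have no class reach 2.
The 18th integer pushes some class to 2, so 17·1 + 1 = 18.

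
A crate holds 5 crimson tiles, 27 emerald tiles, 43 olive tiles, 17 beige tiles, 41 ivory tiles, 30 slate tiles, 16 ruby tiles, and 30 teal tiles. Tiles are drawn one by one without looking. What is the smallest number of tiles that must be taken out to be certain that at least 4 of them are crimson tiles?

In the worst case for collecting crimson tiles, every non-crimson tile comes out first.
There are 27 + 43 + 17 + 41 + 30 + 16 + 30 = 204 non-crimson tiles altogether.
After those, each further tile must be crimson, so 204 + 4 = 208 draws guarantee 4 crimson tiles.

208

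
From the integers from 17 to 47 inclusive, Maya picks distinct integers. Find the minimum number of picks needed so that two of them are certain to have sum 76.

Group the elements by complementary pair {x, 76−x}: {29,47}, {30,46}, {31,45}, …, giving 9 two-element pairs, the single value 38 (it cannot pair with itself since the integers are distinct), and 12 integers whose partner 76−x falls outside [17,47].
By the pigeonhole principle, treating each of those 22 groups as a pigeonhole, one can pick one integer per group — 22 integers — with no two summing to 76.
The 23rd integer lands in an occupied pair, forcing a sum of 76.

23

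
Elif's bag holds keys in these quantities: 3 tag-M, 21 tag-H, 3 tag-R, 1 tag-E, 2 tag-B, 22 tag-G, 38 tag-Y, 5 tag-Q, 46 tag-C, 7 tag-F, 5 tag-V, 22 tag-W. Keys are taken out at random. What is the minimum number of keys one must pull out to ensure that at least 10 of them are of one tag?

By pigeonhole, put each drawn key into a box by tag. The largest draw with every box below 10 takes min(count, 9) from each tag; tags with fewer than 9 contribute all they have.
Σ min(cᵢ, 9) = 3 + 9 + 3 + 1 + 2 + 9 + 9 + 5 + 9 + 7 + 5 + 9 = 71.
Draw number 71 + 1 = 72 must push one box to 10.

72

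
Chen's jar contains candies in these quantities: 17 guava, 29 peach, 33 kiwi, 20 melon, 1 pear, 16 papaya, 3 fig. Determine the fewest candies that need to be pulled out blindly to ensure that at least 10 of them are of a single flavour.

The 7 flavours are the holes; the candies drawn are the pigeons.
To avoid 10 of any one flavour, the worst case takes at most 9 of each flavour, or every candy of a flavour that has fewer than 9.
That gives 9 + 9 + 9 + 9 + 1 + 9 + 3 = 49 candies with no flavour reaching 10.
The next candy forces some flavour to 10, so 49 + 1 = 50.

50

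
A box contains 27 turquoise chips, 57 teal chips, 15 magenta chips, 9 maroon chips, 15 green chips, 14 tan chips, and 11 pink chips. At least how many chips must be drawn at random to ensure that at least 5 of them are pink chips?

In the worst case for collecting pink chips, every non-pink chip comes out first.
There are 27 + 57 + 15 + 9 + 15 + 14 = 137 non-pink chips altogether.
After those, each further chip must be pink, so 137 + 5 = 142 draws guarantee 5 pink chips.

142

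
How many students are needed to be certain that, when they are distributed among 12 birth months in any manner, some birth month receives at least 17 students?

193

With 192 students one could put exactly 16 in each of the 12 birth months, and no birth month would reach 17.
Pigeonhole: one more student must land in a birth month that already has 16, giving it 17.
So 12 × 16 + 1 = 193 students are required.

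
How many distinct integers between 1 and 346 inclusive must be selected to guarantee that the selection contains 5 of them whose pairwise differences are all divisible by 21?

Integers whose pairwise differences are multiples of 21 are exactly those sharing a remainder mod 21. The 21 residue classes mod 21 are the pigeonholes.
With 84 integers one could put 4 in each residue class and have no class reach 5.
The 85th integer pushes some class to 5, so 21·4 + 1 = 85.

85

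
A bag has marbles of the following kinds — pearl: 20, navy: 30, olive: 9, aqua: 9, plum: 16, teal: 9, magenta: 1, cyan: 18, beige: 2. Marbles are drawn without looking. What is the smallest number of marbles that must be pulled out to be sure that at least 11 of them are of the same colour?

An adversary could hand out at most 10 marbles per colour (5 colours run out sooner): 10 + 10 + 9 + 9 + 10 + 9 + 1 + 10 + 2 = 70 marbles and still no colour has 11.
One more marble lands in a colour already at 10, so 71 draws are enough and 70 are not.

71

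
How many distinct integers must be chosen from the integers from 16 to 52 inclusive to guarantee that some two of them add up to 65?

A set avoiding the sum 65 can contain at most one of each pair {x, 65−x}, plus the 3 elements whose complement lies outside the range.
The integers 33, …, 52 (20 of them) are such a set: any two sum to at least 33+34 = 67 > 65.
Pigeonhole: any 21st integer completes one of the 17 pairs, so 21 choices force a sum of 65.

21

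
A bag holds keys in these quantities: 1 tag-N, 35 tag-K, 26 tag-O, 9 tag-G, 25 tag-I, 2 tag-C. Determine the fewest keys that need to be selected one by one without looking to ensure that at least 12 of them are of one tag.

46

By the pigeonhole principle, the 6 tags are the holes; the keys drawn are the pigeons.
To avoid 12 of any one tag, the worst case takes at most 11 of each tag, or every key of a tag that has fewer than 11.
That gives 1 + 11 + 11 + 9 + 11 + 2 = 45 keys with no tag reaching 12.
The next key forces some tag to 12, so 45 + 1 = 46.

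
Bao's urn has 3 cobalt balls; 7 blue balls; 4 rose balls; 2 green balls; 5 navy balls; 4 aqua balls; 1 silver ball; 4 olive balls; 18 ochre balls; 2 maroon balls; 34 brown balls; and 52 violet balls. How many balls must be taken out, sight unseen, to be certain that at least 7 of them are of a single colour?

50

An adversary could hand out at most 6 balls per colour (8 colours run out sooner): 3 + 6 + 4 + 2 + 5 + 4 + 1 + 4 + 6 + 2 + 6 + 6 = 49 balls and still no colour has 7.
By the pigeonhole principle, one more ball lands in a colour already at 6, so 50 draws are enough and 49 are not.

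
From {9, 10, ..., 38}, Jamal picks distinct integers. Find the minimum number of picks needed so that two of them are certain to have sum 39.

Group the elements by complementary pair {x, 39−x}: {9,30}, {10,29}, {11,28}, …, giving 11 two-element pairs and 8 integers whose partner 39−x falls outside [9,38].
Treating each of those 19 groups as a pigeonhole, one can pick one integer per group — 19 integers — with no two summing to 39.
The 20th integer lands in an occupied pair, forcing a sum of 39.

20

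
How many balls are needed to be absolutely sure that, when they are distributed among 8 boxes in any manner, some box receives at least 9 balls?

65

With 64 balls one could put exactly 8 in each of the 8 boxes, and no box would reach 9.
By the pigeonhole principle, one more ball must land in a box that already has 8, giving it 9.
So 8 × 8 + 1 = 65 balls are required.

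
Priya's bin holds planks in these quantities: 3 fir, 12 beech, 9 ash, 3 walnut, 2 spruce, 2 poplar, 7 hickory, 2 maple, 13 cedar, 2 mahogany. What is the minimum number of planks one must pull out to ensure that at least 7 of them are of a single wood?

39

An adversary could hand out at most 6 planks per wood (6 woods run out sooner): 3 + 6 + 6 + 3 + 2 + 2 + 6 + 2 + 6 + 2 = 38 planks and still no wood has 7.
By pigeonhole, one more plank lands in a wood already at 6, so 39 draws are enough and 38 are not.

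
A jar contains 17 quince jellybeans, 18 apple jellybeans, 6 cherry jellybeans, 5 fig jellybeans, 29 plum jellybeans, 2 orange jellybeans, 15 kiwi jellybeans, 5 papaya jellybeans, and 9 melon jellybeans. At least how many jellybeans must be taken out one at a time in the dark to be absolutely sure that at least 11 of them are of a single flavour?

68

By pigeonhole, the 9 flavours are the holes; the jellybeans drawn are the pigeons.
To avoid 11 of any one flavour, the worst case takes at most 10 of each flavour, or every jellybean of a flavour that has fewer than 10.
That gives 10 + 10 + 6 + 5 + 10 + 2 + 10 + 5 + 9 = 67 jellybeans with no flavour reaching 11.
The next jellybean forces some flavour to 11, so 67 + 1 = 68.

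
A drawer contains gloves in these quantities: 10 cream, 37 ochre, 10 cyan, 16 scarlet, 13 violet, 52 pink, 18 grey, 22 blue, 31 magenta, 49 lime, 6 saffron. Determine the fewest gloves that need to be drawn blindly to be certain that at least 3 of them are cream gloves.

In the worst case for collecting cream gloves, every non-cream glove comes out first.
There are 37 + 10 + 16 + 13 + 52 + 18 + 22 + 31 + 49 + 6 = 254 non-cream gloves altogether.
After those, each further glove must be cream, so 254 + 3 = 257 draws guarantee 3 cream gloves.

257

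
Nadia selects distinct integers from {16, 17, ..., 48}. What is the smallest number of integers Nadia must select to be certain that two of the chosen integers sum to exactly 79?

25

A set avoiding the sum 79 can contain at most one of each pair {x, 79−x}, plus the 15 elements whose complement lies outside the range.
The integers 16, …, 39 (24 of them) are such a set: any two sum to at least 16+17 = 33 and at most 38+39 = 77 < 79.
Any 25th integer completes one of the 9 pairs, so 25 choices force a sum of 79.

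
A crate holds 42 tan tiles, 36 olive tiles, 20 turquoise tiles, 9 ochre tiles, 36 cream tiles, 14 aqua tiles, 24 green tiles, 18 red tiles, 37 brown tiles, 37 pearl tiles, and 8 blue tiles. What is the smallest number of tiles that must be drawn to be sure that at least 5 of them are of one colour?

45

By the pigeonhole principle, the 11 colours are the holes; the tiles drawn are the pigeons.
To avoid 5 of any one colour, the worst case takes at most 4 of each colour.
That gives 4 + 4 + 4 + 4 + 4 + 4 + 4 + 4 + 4 + 4 + 4 = 44 tiles with no colour reaching 5.
The next tile forces some colour to 5, so 44 + 1 = 45.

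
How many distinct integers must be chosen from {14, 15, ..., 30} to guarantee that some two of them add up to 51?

A set avoiding the sum 51 can contain at most one of each pair {x, 51−x}, plus the 7 elements whose complement lies outside the range.
The integers 14, …, 25 (12 of them) are such a set: any two sum to at least 14+15 = 29 and at most 24+25 = 49 < 51.
Any 13th integer completes one of the 5 pairs, so 13 choices force a sum of 51.

13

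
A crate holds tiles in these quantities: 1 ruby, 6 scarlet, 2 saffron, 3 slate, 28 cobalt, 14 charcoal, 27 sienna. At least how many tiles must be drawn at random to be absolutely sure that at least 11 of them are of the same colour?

An adversary could hand out at most 10 tiles per colour (4 colours run out sooner): 1 + 6 + 2 + 3 + 10 + 10 + 10 = 42 tiles and still no colour has 11.
One more tile lands in a colour already at 10, so 43 draws are enough and 42 are not.

43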